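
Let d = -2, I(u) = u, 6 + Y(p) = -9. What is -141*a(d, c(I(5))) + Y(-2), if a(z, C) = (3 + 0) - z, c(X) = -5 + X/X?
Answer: -720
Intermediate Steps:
Y(p) = -15 (Y(p) = -6 - 9 = -15)
c(X) = -4 (c(X) = -5 + 1 = -4)
a(z, C) = 3 - z
-141*a(d, c(I(5))) + Y(-2) = -141*(3 - 1*(-2)) - 15 = -141*(3 + 2) - 15 = -141*5 - 15 = -705 - 15 = -720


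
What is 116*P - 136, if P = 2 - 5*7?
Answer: -3964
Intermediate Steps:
P = -33 (P = 2 - 35 = -33)
116*P - 136 = 116*(-33) - 136 = -3828 - 136 = -3964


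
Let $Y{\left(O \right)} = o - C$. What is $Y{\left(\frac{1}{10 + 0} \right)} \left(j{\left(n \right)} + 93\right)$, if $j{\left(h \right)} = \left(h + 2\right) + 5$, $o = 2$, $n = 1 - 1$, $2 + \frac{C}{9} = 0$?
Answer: $2000$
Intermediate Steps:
$C = -18$ ($C = -18 + 9 \cdot 0 = -18 + 0 = -18$)
$n = 0$ ($n = 1 - 1 = 0$)
$j{\left(h \right)} = 7 + h$ ($j{\left(h \right)} = \left(2 + h\right) + 5 = 7 + h$)
$Y{\left(O \right)} = 20$ ($Y{\left(O \right)} = 2 - -18 = 2 + 18 = 20$)
$Y{\left(\frac{1}{10 + 0} \right)} \left(j{\left(n \right)} + 93\right) = 20 \left(\left(7 + 0\right) + 93\right) = 20 \left(7 + 93\right) = 20 \cdot 100 = 2000$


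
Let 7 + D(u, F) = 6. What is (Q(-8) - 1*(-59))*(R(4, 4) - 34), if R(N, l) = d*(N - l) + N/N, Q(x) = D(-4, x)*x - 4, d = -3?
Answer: -2079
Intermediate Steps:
D(u, F) = -1 (D(u, F) = -7 + 6 = -1)
Q(x) = -4 - x (Q(x) = -x - 4 = -4 - x)
R(N, l) = 1 - 3*N + 3*l (R(N, l) = -3*(N - l) + N/N = (-3*N + 3*l) + 1 = 1 - 3*N + 3*l)
(Q(-8) - 1*(-59))*(R(4, 4) - 34) = ((-4 - 1*(-8)) - 1*(-59))*((1 - 3*4 + 3*4) - 34) = ((-4 + 8) + 59)*((1 - 12 + 12) - 34) = (4 + 59)*(1 - 34) = 63*(-33) = -2079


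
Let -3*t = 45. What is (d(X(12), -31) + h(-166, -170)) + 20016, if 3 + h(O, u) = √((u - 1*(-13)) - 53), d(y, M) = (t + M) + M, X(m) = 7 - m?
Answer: 19936 + I*√210 ≈ 19936.0 + 14.491*I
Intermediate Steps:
t = -15 (t = -⅓*45 = -15)
d(y, M) = -15 + 2*M (d(y, M) = (-15 + M) + M = -15 + 2*M)
h(O, u) = -3 + √(-40 + u) (h(O, u) = -3 + √((u - 1*(-13)) - 53) = -3 + √((u + 13) - 53) = -3 + √((13 + u) - 53) = -3 + √(-40 + u))
(d(X(12), -31) + h(-166, -170)) + 20016 = ((-15 + 2*(-31)) + (-3 + √(-40 - 170))) + 20016 = ((-15 - 62) + (-3 + √(-210))) + 20016 = (-77 + (-3 + I*√210)) + 20016 = (-80 + I*√210) + 20016 = 19936 + I*√210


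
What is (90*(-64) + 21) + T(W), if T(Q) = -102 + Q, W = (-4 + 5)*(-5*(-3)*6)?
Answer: -5751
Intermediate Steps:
W = 90 (W = 1*(15*6) = 1*90 = 90)
(90*(-64) + 21) + T(W) = (90*(-64) + 21) + (-102 + 90) = (-5760 + 21) - 12 = -5739 - 12 = -5751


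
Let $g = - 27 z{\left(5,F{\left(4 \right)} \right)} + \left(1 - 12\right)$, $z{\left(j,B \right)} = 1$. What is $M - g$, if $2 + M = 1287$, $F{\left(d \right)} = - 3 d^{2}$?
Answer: $1323$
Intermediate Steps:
$M = 1285$ ($M = -2 + 1287 = 1285$)
$g = -38$ ($g = \left(-27\right) 1 + \left(1 - 12\right) = -27 - 11 = -38$)
$M - g = 1285 - -38 = 1285 + 38 = 1323$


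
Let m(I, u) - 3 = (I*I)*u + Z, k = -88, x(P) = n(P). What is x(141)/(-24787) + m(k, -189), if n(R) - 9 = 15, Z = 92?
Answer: -36276295051/24787 ≈ -1.4635e+6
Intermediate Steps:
n(R) = 24 (n(R) = 9 + 15 = 24)
x(P) = 24
m(I, u) = 95 + u*I² (m(I, u) = 3 + ((I*I)*u + 92) = 3 + (I²*u + 92) = 3 + (u*I² + 92) = 3 + (92 + u*I²) = 95 + u*I²)
x(141)/(-24787) + m(k, -189) = 24/(-24787) + (95 - 189*(-88)²) = 24*(-1/24787) + (95 - 189*7744) = -24/24787 + (95 - 1463616) = -24/24787 - 1463521 = -36276295051/24787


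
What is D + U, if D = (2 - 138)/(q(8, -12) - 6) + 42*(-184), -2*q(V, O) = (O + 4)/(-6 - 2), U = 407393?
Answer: 5195917/13 ≈ 3.9969e+5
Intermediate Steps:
q(V, O) = ¼ + O/16 (q(V, O) = -(O + 4)/(2*(-6 - 2)) = -(4 + O)/(2*(-8)) = -(4 + O)*(-1)/(2*8) = -(-½ - O/8)/2 = ¼ + O/16)
D = -100192/13 (D = (2 - 138)/((¼ + (1/16)*(-12)) - 6) + 42*(-184) = -136/((¼ - ¾) - 6) - 7728 = -136/(-½ - 6) - 7728 = -136/(-13/2) - 7728 = -136*(-2/13) - 7728 = 272/13 - 7728 = -100192/13 ≈ -7707.1)
D + U = -100192/13 + 407393 = 5195917/13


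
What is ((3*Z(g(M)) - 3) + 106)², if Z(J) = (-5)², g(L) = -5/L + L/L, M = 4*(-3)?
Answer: 31684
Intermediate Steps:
M = -12
g(L) = 1 - 5/L (g(L) = -5/L + 1 = 1 - 5/L)
Z(J) = 25
((3*Z(g(M)) - 3) + 106)² = ((3*25 - 3) + 106)² = ((75 - 3) + 106)² = (72 + 106)² = 178² = 31684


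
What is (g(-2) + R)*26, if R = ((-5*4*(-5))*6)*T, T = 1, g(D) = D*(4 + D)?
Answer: 15496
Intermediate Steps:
R = 600 (R = ((-5*4*(-5))*6)*1 = (-20*(-5)*6)*1 = (100*6)*1 = 600*1 = 600)
(g(-2) + R)*26 = (-2*(4 - 2) + 600)*26 = (-2*2 + 600)*26 = (-4 + 600)*26 = 596*26 = 15496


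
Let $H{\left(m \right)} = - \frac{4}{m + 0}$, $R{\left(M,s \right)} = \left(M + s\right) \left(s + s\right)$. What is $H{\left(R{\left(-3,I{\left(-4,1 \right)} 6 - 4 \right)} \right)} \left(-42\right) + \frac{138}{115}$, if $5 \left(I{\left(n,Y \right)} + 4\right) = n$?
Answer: $\frac{46659}{36695} \approx 1.2715$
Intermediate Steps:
$I{\left(n,Y \right)} = -4 + \frac{n}{5}$
$R{\left(M,s \right)} = 2 s \left(M + s\right)$ ($R{\left(M,s \right)} = \left(M + s\right) 2 s = 2 s \left(M + s\right)$)
$H{\left(m \right)} = - \frac{4}{m}$
$H{\left(R{\left(-3,I{\left(-4,1 \right)} 6 - 4 \right)} \right)} \left(-42\right) + \frac{138}{115} = - \frac{4}{2 \left(\left(-4 + \frac{1}{5} \left(-4\right)\right) 6 - 4\right) \left(-3 + \left(\left(-4 + \frac{1}{5} \left(-4\right)\right) 6 - 4\right)\right)} \left(-42\right) + \frac{138}{115} = - \frac{4}{2 \left(\left(-4 - \frac{4}{5}\right) 6 - 4\right) \left(-3 + \left(\left(-4 - \frac{4}{5}\right) 6 - 4\right)\right)} \left(-42\right) + 138 \cdot \frac{1}{115} = - \frac{4}{2 \left(\left(- \frac{24}{5}\right) 6 - 4\right) \left(-3 - \frac{164}{5}\right)} \left(-42\right) + \frac{6}{5} = - \frac{4}{2 \left(- \frac{144}{5} - 4\right) \left(-3 - \frac{164}{5}\right)} \left(-42\right) + \frac{6}{5} = - \frac{4}{2 \left(- \frac{164}{5}\right) \left(-3 - \frac{164}{5}\right)} \left(-42\right) + \frac{6}{5} = - \frac{4}{2 \left(- \frac{164}{5}\right) \left(- \frac{179}{5}\right)} \left(-42\right) + \frac{6}{5} = - \frac{4}{\frac{58712}{25}} \left(-42\right) + \frac{6}{5} = \left(-4\right) \frac{25}{58712} \left(-42\right) + \frac{6}{5} = \left(- \frac{25}{14678}\right) \left(-42\right) + \frac{6}{5} = \frac{525}{7339} + \frac{6}{5} = \frac{46659}{36695}$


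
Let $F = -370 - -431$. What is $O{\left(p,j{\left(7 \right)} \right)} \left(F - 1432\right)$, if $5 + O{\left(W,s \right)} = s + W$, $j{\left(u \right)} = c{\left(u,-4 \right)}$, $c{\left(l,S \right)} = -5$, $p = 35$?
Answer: $-34275$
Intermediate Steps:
$F = 61$ ($F = -370 + 431 = 61$)
$j{\left(u \right)} = -5$
$O{\left(W,s \right)} = -5 + W + s$ ($O{\left(W,s \right)} = -5 + \left(s + W\right) = -5 + \left(W + s\right) = -5 + W + s$)
$O{\left(p,j{\left(7 \right)} \right)} \left(F - 1432\right) = \left(-5 + 35 - 5\right) \left(61 - 1432\right) = 25 \left(-1371\right) = -34275$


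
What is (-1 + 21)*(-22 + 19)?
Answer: -60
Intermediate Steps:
(-1 + 21)*(-22 + 19) = 20*(-3) = -60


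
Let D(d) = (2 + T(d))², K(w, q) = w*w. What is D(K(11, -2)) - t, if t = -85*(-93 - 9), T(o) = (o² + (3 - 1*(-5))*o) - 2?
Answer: 243632211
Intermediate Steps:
T(o) = -2 + o² + 8*o (T(o) = (o² + (3 + 5)*o) - 2 = (o² + 8*o) - 2 = -2 + o² + 8*o)
K(w, q) = w²
t = 8670 (t = -85*(-102) = 8670)
D(d) = (d² + 8*d)² (D(d) = (2 + (-2 + d² + 8*d))² = (d² + 8*d)²)
D(K(11, -2)) - t = (11²)²*(8 + 11²)² - 1*8670 = 121²*(8 + 121)² - 8670 = 14641*129² - 8670 = 14641*16641 - 8670 = 243640881 - 8670 = 243632211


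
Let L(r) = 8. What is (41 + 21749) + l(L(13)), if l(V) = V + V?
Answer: 21806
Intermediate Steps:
l(V) = 2*V
(41 + 21749) + l(L(13)) = (41 + 21749) + 2*8 = 21790 + 16 = 21806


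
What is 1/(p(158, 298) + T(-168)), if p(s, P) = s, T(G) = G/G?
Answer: 1/159 ≈ 0.0062893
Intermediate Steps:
T(G) = 1
1/(p(158, 298) + T(-168)) = 1/(158 + 1) = 1/159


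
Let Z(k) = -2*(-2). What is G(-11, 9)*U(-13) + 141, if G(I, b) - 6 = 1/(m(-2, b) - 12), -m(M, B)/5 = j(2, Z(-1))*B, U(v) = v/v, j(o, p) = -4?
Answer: 24697/168 ≈ 147.01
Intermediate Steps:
Z(k) = 4
U(v) = 1
m(M, B) = 20*B (m(M, B) = -(-20)*B = 20*B)
G(I, b) = 6 + 1/(-12 + 20*b) (G(I, b) = 6 + 1/(20*b - 12) = 6 + 1/(-12 + 20*b))
G(-11, 9)*U(-13) + 141 = ((71 - 120*9)/(4*(3 - 5*9)))*1 + 141 = ((71 - 1080)/(4*(3 - 45)))*1 + 141 = ((1/4)*(-1009)/(-42))*1 + 141 = ((1/4)*(-1/42)*(-1009))*1 + 141 = (1009/168)*1 + 141 = 1009/168 + 141 = 24697/168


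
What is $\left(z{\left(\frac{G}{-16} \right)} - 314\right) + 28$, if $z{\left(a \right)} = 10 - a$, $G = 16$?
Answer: $-275$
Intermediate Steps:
$\left(z{\left(\frac{G}{-16} \right)} - 314\right) + 28 = \left(\left(10 - \frac{16}{-16}\right) - 314\right) + 28 = \left(\left(10 - 16 \left(- \frac{1}{16}\right)\right) - 314\right) + 28 = \left(\left(10 - -1\right) - 314\right) + 28 = \left(\left(10 + 1\right) - 314\right) + 28 = \left(11 - 314\right) + 28 = -303 + 28 = -275$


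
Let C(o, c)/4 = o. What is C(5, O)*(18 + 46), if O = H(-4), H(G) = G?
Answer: 1280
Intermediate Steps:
O = -4
C(o, c) = 4*o
C(5, O)*(18 + 46) = (4*5)*(18 + 46) = 20*64 = 1280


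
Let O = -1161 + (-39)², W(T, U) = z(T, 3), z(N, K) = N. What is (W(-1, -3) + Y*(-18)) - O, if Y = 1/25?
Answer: -9043/25 ≈ -361.72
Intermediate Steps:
W(T, U) = T
O = 360 (O = -1161 + 1521 = 360)
Y = 1/25 ≈ 0.040000
(W(-1, -3) + Y*(-18)) - O = (-1 + (1/25)*(-18)) - 1*360 = (-1 - 18/25) - 360 = -43/25 - 360 = -9043/25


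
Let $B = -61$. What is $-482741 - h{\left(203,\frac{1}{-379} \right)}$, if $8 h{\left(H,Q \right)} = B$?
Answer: $- \frac{3861867}{8} \approx -4.8273 \cdot 10^{5}$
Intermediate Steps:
$h{\left(H,Q \right)} = - \frac{61}{8}$ ($h{\left(H,Q \right)} = \frac{1}{8} \left(-61\right) = - \frac{61}{8}$)
$-482741 - h{\left(203,\frac{1}{-379} \right)} = -482741 - - \frac{61}{8} = -482741 + \frac{61}{8} = - \frac{3861867}{8}$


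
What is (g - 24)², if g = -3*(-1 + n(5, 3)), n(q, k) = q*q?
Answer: 9216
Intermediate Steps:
n(q, k) = q²
g = -72 (g = -3*(-1 + 5²) = -3*(-1 + 25) = -3*24 = -72)
(g - 24)² = (-72 - 24)² = (-96)² = 9216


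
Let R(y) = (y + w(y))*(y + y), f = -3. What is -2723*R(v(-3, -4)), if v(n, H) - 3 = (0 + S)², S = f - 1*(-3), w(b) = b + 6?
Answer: -196056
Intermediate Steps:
w(b) = 6 + b
S = 0 (S = -3 - 1*(-3) = -3 + 3 = 0)
v(n, H) = 3 (v(n, H) = 3 + (0 + 0)² = 3 + 0² = 3 + 0 = 3)
R(y) = 2*y*(6 + 2*y) (R(y) = (y + (6 + y))*(y + y) = (6 + 2*y)*(2*y) = 2*y*(6 + 2*y))
-2723*R(v(-3, -4)) = -2723*4*3*(3 + 3) = -2723*4*3*6 = -2723*72 = -1*196056 = -196056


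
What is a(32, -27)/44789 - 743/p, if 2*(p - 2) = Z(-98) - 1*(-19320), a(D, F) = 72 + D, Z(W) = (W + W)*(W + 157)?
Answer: -32874707/173781320 ≈ -0.18917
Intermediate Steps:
Z(W) = 2*W*(157 + W) (Z(W) = (2*W)*(157 + W) = 2*W*(157 + W))
p = 3880 (p = 2 + (2*(-98)*(157 - 98) - 1*(-19320))/2 = 2 + (2*(-98)*59 + 19320)/2 = 2 + (-11564 + 19320)/2 = 2 + (½)*7756 = 2 + 3878 = 3880)
a(32, -27)/44789 - 743/p = (72 + 32)/44789 - 743/3880 = 104*(1/44789) - 743*1/3880 = 104/44789 - 743/3880 = -32874707/173781320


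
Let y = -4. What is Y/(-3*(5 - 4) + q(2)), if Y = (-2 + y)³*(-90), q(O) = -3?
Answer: -3240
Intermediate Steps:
Y = 19440 (Y = (-2 - 4)³*(-90) = (-6)³*(-90) = -216*(-90) = 19440)
Y/(-3*(5 - 4) + q(2)) = 19440/(-3*(5 - 4) - 3) = 19440/(-3*1 - 3) = 19440/(-3 - 3) = 19440/(-6) = 19440*(-⅙) = -3240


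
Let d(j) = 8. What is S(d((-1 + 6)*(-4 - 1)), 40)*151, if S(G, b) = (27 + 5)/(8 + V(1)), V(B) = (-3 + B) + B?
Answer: 4832/7 ≈ 690.29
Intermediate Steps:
V(B) = -3 + 2*B
S(G, b) = 32/7 (S(G, b) = (27 + 5)/(8 + (-3 + 2*1)) = 32/(8 + (-3 + 2)) = 32/(8 - 1) = 32/7)
S(d((-1 + 6)*(-4 - 1)), 40)*151 = (32/7)*151 = 4832/7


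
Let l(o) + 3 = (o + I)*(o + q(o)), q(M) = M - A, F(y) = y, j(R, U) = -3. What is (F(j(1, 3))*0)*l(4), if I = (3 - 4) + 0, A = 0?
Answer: 0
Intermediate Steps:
q(M) = M (q(M) = M - 1*0 = M + 0 = M)
I = -1 (I = -1 + 0 = -1)
l(o) = -3 + 2*o*(-1 + o) (l(o) = -3 + (o - 1)*(o + o) = -3 + (-1 + o)*(2*o) = -3 + 2*o*(-1 + o))
(F(j(1, 3))*0)*l(4) = (-3*0)*(-3 - 2*4 + 2*4**2) = 0*(-3 - 8 + 2*16) = 0*(-3 - 8 + 32) = 0*21 = 0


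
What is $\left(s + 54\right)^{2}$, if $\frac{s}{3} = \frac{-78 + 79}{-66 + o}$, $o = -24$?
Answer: $\frac{2621161}{900} \approx 2912.4$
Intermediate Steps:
$s = - \frac{1}{30}$ ($s = 3 \frac{-78 + 79}{-66 - 24} = 3 \cdot 1 \frac{1}{-90} = 3 \cdot 1 \left(- \frac{1}{90}\right) = 3 \left(- \frac{1}{90}\right) = - \frac{1}{30} \approx -0.033333$)
$\left(s + 54\right)^{2} = \left(- \frac{1}{30} + 54\right)^{2} = \left(\frac{1619}{30}\right)^{2} = \frac{2621161}{900}$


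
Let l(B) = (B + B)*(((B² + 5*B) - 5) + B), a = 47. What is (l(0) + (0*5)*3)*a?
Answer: 0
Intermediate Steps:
l(B) = 2*B*(-5 + B² + 6*B) (l(B) = (2*B)*((-5 + B² + 5*B) + B) = (2*B)*(-5 + B² + 6*B) = 2*B*(-5 + B² + 6*B))
(l(0) + (0*5)*3)*a = (2*0*(-5 + 0² + 6*0) + (0*5)*3)*47 = (2*0*(-5 + 0 + 0) + 0*3)*47 = (2*0*(-5) + 0)*47 = (0 + 0)*47 = 0*47 = 0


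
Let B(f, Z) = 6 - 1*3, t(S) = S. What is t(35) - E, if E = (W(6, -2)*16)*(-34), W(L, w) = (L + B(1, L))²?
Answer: 44099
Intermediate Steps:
B(f, Z) = 3 (B(f, Z) = 6 - 3 = 3)
W(L, w) = (3 + L)² (W(L, w) = (L + 3)² = (3 + L)²)
E = -44064 (E = ((3 + 6)²*16)*(-34) = (9²*16)*(-34) = (81*16)*(-34) = 1296*(-34) = -44064)
t(35) - E = 35 - 1*(-44064) = 35 + 44064 = 44099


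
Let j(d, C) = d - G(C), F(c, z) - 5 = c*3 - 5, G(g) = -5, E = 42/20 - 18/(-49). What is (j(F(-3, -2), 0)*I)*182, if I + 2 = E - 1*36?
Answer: 905372/35 ≈ 25868.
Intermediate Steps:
E = 1209/490 (E = 42*(1/20) - 18*(-1/49) = 21/10 + 18/49 = 1209/490 ≈ 2.4673)
F(c, z) = 3*c (F(c, z) = 5 + (c*3 - 5) = 5 + (3*c - 5) = 5 + (-5 + 3*c) = 3*c)
j(d, C) = 5 + d (j(d, C) = d - 1*(-5) = d + 5 = 5 + d)
I = -17411/490 (I = -2 + (1209/490 - 1*36) = -2 + (1209/490 - 36) = -2 - 16431/490 = -17411/490 ≈ -35.533)
(j(F(-3, -2), 0)*I)*182 = ((5 + 3*(-3))*(-17411/490))*182 = ((5 - 9)*(-17411/490))*182 = -4*(-17411/490)*182 = (34822/245)*182 = 905372/35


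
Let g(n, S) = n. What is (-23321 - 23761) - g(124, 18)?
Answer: -47206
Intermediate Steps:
(-23321 - 23761) - g(124, 18) = (-23321 - 23761) - 1*124 = -47082 - 124 = -47206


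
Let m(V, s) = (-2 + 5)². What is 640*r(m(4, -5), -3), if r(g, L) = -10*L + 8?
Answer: 24320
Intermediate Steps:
m(V, s) = 9 (m(V, s) = 3² = 9)
r(g, L) = 8 - 10*L
640*r(m(4, -5), -3) = 640*(8 - 10*(-3)) = 640*(8 + 30) = 640*38 = 24320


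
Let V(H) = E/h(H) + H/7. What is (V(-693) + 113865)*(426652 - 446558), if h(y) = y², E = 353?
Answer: -1087584376979822/480249 ≈ -2.2646e+9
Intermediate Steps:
V(H) = 353/H² + H/7 (V(H) = 353/(H²) + H/7 = 353/H² + H*(⅐) = 353/H² + H/7)
(V(-693) + 113865)*(426652 - 446558) = ((353/(-693)² + (⅐)*(-693)) + 113865)*(426652 - 446558) = ((353*(1/480249) - 99) + 113865)*(-19906) = ((353/480249 - 99) + 113865)*(-19906) = (-47544298/480249 + 113865)*(-19906) = (54636008087/480249)*(-19906) = -1087584376979822/480249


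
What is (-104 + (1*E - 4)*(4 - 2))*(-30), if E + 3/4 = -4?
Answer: 3645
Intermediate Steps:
E = -19/4 (E = -3/4 - 4 = -19/4 ≈ -4.7500)
(-104 + (1*E - 4)*(4 - 2))*(-30) = (-104 + (1*(-19/4) - 4)*(4 - 2))*(-30) = (-104 + (-19/4 - 4)*2)*(-30) = (-104 - 35/4*2)*(-30) = (-104 - 35/2)*(-30) = -243/2*(-30) = 3645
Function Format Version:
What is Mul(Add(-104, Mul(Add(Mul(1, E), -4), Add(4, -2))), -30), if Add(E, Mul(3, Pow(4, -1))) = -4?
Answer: 3645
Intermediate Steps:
E = Rational(-19, 4) (E = Add(Rational(-3, 4), -4) = Rational(-19, 4) ≈ -4.7500)
Mul(Add(-104, Mul(Add(Mul(1, E), -4), Add(4, -2))), -30) = Mul(Add(-104, Mul(Add(Mul(1, Rational(-19, 4)), -4), Add(4, -2))), -30) = Mul(Add(-104, Mul(Add(Rational(-19, 4), -4), 2)), -30) = Mul(Add(-104, Mul(Rational(-35, 4), 2)), -30) = Mul(Add(-104, Rational(-35, 2)), -30) = Mul(Rational(-243, 2), -30) = 3645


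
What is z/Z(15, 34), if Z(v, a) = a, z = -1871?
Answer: -1871/34 ≈ -55.029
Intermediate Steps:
z/Z(15, 34) = -1871/34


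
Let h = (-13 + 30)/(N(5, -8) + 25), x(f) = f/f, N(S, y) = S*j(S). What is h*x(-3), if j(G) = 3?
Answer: 17/40 ≈ 0.42500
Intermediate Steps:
N(S, y) = 3*S (N(S, y) = S*3 = 3*S)
x(f) = 1
h = 17/40 (h = (-13 + 30)/(3*5 + 25) = 17/(15 + 25) = 17/40 ≈ 0.42500)
h*x(-3) = (17/40)*1 = 17/40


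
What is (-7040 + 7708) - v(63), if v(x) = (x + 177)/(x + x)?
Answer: 13988/21 ≈ 666.10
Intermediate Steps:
v(x) = (177 + x)/(2*x) (v(x) = (177 + x)/((2*x)) = (177 + x)*(1/(2*x)) = (177 + x)/(2*x))
(-7040 + 7708) - v(63) = (-7040 + 7708) - (177 + 63)/(2*63) = 668 - 240/(2*63) = 668 - 1*40/21 = 668 - 40/21 = 13988/21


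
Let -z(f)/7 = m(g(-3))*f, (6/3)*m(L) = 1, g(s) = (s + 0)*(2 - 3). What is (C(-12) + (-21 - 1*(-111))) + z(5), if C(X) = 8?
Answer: 161/2 ≈ 80.500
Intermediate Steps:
g(s) = -s (g(s) = s*(-1) = -s)
m(L) = ½ (m(L) = (½)*1 = ½)
z(f) = -7*f/2
(C(-12) + (-21 - 1*(-111))) + z(5) = (8 + (-21 - 1*(-111))) - 7/2*5 = (8 + (-21 + 111)) - 35/2 = (8 + 90) - 35/2 = 98 - 35/2 = 161/2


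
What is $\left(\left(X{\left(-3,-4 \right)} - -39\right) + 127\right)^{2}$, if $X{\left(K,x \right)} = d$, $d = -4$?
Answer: $26244$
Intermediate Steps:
$X{\left(K,x \right)} = -4$
$\left(\left(X{\left(-3,-4 \right)} - -39\right) + 127\right)^{2} = \left(\left(-4 - -39\right) + 127\right)^{2} = \left(\left(-4 + 39\right) + 127\right)^{2} = \left(35 + 127\right)^{2} = 162^{2} = 26244$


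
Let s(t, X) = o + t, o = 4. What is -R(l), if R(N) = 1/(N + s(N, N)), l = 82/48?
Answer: -12/89 ≈ -0.13483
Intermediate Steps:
s(t, X) = 4 + t
l = 41/24 (l = 82*(1/48) = 41/24 ≈ 1.7083)
R(N) = 1/(4 + 2*N) (R(N) = 1/(N + (4 + N)) = 1/(4 + 2*N))
-R(l) = -1/(2*(2 + 41/24)) = -1/(2*89/24) = -24/(2*89) = -1*12/89 = -12/89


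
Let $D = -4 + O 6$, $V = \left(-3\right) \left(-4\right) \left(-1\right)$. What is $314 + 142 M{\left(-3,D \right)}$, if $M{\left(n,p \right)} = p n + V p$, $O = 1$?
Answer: $-3946$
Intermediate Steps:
$V = -12$ ($V = 12 \left(-1\right) = -12$)
$D = 2$ ($D = -4 + 1 \cdot 6 = -4 + 6 = 2$)
$M{\left(n,p \right)} = - 12 p + n p$ ($M{\left(n,p \right)} = p n - 12 p = n p - 12 p = - 12 p + n p$)
$314 + 142 M{\left(-3,D \right)} = 314 + 142 \cdot 2 \left(-12 - 3\right) = 314 + 142 \cdot 2 \left(-15\right) = 314 + 142 \left(-30\right) = 314 - 4260 = -3946$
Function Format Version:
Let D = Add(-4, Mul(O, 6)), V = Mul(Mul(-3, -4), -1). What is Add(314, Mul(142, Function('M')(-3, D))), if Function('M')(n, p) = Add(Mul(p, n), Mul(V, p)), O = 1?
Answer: -3946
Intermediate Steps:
V = -12 (V = Mul(12, -1) = -12)
D = 2 (D = Add(-4, Mul(1, 6)) = Add(-4, 6) = 2)
Function('M')(n, p) = Add(Mul(-12, p), Mul(n, p)) (Function('M')(n, p) = Add(Mul(p, n), Mul(-12, p)) = Add(Mul(n, p), Mul(-12, p)) = Add(Mul(-12, p), Mul(n, p)))
Add(314, Mul(142, Function('M')(-3, D))) = Add(314, Mul(142, Mul(2, Add(-12, -3)))) = Add(314, Mul(142, Mul(2, -15))) = Add(314, Mul(142, -30)) = Add(314, -4260) = -3946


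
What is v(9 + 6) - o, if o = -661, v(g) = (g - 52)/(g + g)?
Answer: 19793/30 ≈ 659.77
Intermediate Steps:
v(g) = (-52 + g)/(2*g) (v(g) = (-52 + g)/((2*g)) = (-52 + g)*(1/(2*g)) = (-52 + g)/(2*g))
v(9 + 6) - o = (-52 + (9 + 6))/(2*(9 + 6)) - 1*(-661) = (½)*(-52 + 15)/15 + 661 = (½)*(1/15)*(-37) + 661 = -37/30 + 661 = 19793/30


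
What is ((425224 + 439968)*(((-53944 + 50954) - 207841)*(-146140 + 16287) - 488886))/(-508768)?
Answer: -2960746393150593/63596 ≈ -4.6556e+10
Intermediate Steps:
((425224 + 439968)*(((-53944 + 50954) - 207841)*(-146140 + 16287) - 488886))/(-508768) = (865192*((-2990 - 207841)*(-129853) - 488886))*(-1/508768) = (865192*(-210831*(-129853) - 488886))*(-1/508768) = (865192*(27377037843 - 488886))*(-1/508768) = (865192*27376548957)*(-1/508768) = 23685971145204744*(-1/508768) = -2960746393150593/63596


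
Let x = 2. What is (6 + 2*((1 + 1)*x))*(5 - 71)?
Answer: -924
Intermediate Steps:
(6 + 2*((1 + 1)*x))*(5 - 71) = (6 + 2*((1 + 1)*2))*(5 - 71) = (6 + 2*(2*2))*(-66) = (6 + 2*4)*(-66) = (6 + 8)*(-66) = 14*(-66) = -924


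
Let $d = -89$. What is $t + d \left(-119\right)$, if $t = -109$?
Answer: $10482$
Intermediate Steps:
$t + d \left(-119\right) = -109 - -10591 = -109 + 10591 = 10482$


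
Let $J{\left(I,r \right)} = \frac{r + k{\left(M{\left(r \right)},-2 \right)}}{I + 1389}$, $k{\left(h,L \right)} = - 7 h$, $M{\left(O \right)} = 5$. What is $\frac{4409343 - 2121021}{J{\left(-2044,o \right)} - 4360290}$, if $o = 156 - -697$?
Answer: $- \frac{749425455}{1427995384} \approx -0.52481$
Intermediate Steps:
$o = 853$ ($o = 156 + 697 = 853$)
$J{\left(I,r \right)} = \frac{-35 + r}{1389 + I}$ ($J{\left(I,r \right)} = \frac{r - 35}{I + 1389} = \frac{r - 35}{1389 + I} = \frac{-35 + r}{1389 + I}$)
$\frac{4409343 - 2121021}{J{\left(-2044,o \right)} - 4360290} = \frac{4409343 - 2121021}{\frac{-35 + 853}{1389 - 2044} - 4360290} = \frac{2288322}{\frac{1}{-655} \cdot 818 - 4360290} = \frac{2288322}{\left(- \frac{1}{655}\right) 818 - 4360290} = \frac{2288322}{- \frac{818}{655} - 4360290} = \frac{2288322}{- \frac{2855990768}{655}} = 2288322 \left(- \frac{655}{2855990768}\right) = - \frac{749425455}{1427995384}$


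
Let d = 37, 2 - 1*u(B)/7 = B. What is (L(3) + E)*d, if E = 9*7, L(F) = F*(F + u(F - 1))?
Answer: 2664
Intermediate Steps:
u(B) = 14 - 7*B
L(F) = F*(21 - 6*F) (L(F) = F*(F + (14 - 7*(F - 1))) = F*(F + (14 - 7*(-1 + F))) = F*(F + (14 + (7 - 7*F))) = F*(F + (21 - 7*F)) = F*(21 - 6*F))
E = 63
(L(3) + E)*d = (3*3*(7 - 2*3) + 63)*37 = (3*3*(7 - 6) + 63)*37 = (3*3*1 + 63)*37 = (9 + 63)*37 = 72*37 = 2664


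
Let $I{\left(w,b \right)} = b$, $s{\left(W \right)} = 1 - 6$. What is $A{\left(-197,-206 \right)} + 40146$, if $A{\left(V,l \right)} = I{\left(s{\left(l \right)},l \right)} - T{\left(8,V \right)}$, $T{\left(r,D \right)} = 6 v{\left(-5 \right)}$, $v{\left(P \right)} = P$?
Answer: $39970$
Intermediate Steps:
$s{\left(W \right)} = -5$ ($s{\left(W \right)} = 1 - 6 = -5$)
$T{\left(r,D \right)} = -30$ ($T{\left(r,D \right)} = 6 \left(-5\right) = -30$)
$A{\left(V,l \right)} = 30 + l$ ($A{\left(V,l \right)} = l - -30 = l + 30 = 30 + l$)
$A{\left(-197,-206 \right)} + 40146 = \left(30 - 206\right) + 40146 = -176 + 40146 = 39970$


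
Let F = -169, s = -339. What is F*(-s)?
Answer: -57291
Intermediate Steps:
F*(-s) = -(-169)*(-339) = -169*339 = -57291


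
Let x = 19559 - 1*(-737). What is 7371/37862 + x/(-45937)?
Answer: -429845525/1739266694 ≈ -0.24714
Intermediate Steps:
x = 20296 (x = 19559 + 737 = 20296)
7371/37862 + x/(-45937) = 7371/37862 + 20296/(-45937) = 7371*(1/37862) + 20296*(-1/45937) = 7371/37862 - 20296/45937 = -429845525/1739266694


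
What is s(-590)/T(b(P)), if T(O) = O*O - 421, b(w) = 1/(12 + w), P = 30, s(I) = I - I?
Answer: 0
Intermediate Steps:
s(I) = 0
T(O) = -421 + O² (T(O) = O² - 421 = -421 + O²)
s(-590)/T(b(P)) = 0/(-421 + (1/(12 + 30))²) = 0/(-421 + (1/42)²) = 0/(-421 + 1/1764) = 0/(-742643/1764) = 0*(-1764/742643) = 0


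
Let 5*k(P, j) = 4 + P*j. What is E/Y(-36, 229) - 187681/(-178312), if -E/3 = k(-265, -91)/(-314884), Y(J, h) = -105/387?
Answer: 2169432885541/2456457316600 ≈ 0.88315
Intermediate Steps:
Y(J, h) = -35/129 (Y(J, h) = -105*1/387 = -35/129)
k(P, j) = 4/5 + P*j/5 (k(P, j) = (4 + P*j)/5 = 4/5 + P*j/5)
E = 72357/1574420 (E = -3*(4/5 + (1/5)*(-265)*(-91))/(-314884) = -3*(4/5 + 4823)*(-1)/314884 = -72357*(-1)/(5*314884) = -3*(-24119/1574420) = 72357/1574420 ≈ 0.045958)
E/Y(-36, 229) - 187681/(-178312) = 72357/(1574420*(-35/129)) - 187681/(-178312) = (72357/1574420)*(-129/35) - 187681*(-1/178312) = -9334053/55104700 + 187681/178312 = 2169432885541/2456457316600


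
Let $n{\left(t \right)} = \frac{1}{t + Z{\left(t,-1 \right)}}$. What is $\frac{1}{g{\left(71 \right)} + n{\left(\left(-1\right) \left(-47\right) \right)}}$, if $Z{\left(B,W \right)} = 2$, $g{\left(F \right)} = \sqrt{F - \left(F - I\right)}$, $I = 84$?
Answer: $- \frac{49}{201683} + \frac{4802 \sqrt{21}}{201683} \approx 0.10887$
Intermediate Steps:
$g{\left(F \right)} = 2 \sqrt{21}$ ($g{\left(F \right)} = \sqrt{F - \left(-84 + F\right)} = \sqrt{84} = 2 \sqrt{21}$)
$n{\left(t \right)} = \frac{1}{2 + t}$ ($n{\left(t \right)} = \frac{1}{t + 2} = \frac{1}{2 + t}$)
$\frac{1}{g{\left(71 \right)} + n{\left(\left(-1\right) \left(-47\right) \right)}} = \frac{1}{2 \sqrt{21} + \frac{1}{2 - -47}} = \frac{1}{2 \sqrt{21} + \frac{1}{2 + 47}} = \frac{1}{2 \sqrt{21} + \frac{1}{49}} = \frac{1}{\frac{1}{49} + 2 \sqrt{21}}$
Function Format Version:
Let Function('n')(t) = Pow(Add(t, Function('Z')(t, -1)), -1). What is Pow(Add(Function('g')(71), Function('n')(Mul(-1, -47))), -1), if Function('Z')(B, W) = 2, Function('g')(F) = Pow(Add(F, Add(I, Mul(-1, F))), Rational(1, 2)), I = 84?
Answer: Add(Rational(-49, 201683), Mul(Rational(4802, 201683), Pow(21, Rational(1, 2)))) ≈ 0.10887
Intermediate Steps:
Function('g')(F) = Mul(2, Pow(21, Rational(1, 2))) (Function('g')(F) = Pow(Add(F, Add(84, Mul(-1, F))), Rational(1, 2)) = Pow(84, Rational(1, 2)) = Mul(2, Pow(21, Rational(1, 2))))
Function('n')(t) = Pow(Add(2, t), -1) (Function('n')(t) = Pow(Add(t, 2), -1) = Pow(Add(2, t), -1))
Pow(Add(Function('g')(71), Function('n')(Mul(-1, -47))), -1) = Pow(Add(Mul(2, Pow(21, Rational(1, 2))), Pow(Add(2, Mul(-1, -47)), -1)), -1) = Pow(Add(Mul(2, Pow(21, Rational(1, 2))), Pow(Add(2, 47), -1)), -1) = Pow(Add(Mul(2, Pow(21, Rational(1, 2))), Pow(49, -1)), -1) = Pow(Add(Mul(2, Pow(21, Rational(1, 2))), Rational(1, 49)), -1) = Pow(Add(Rational(1, 49), Mul(2, Pow(21, Rational(1, 2)))), -1)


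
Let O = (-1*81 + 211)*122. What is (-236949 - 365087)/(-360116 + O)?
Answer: 150509/86064 ≈ 1.7488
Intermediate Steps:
O = 15860 (O = (-81 + 211)*122 = 130*122 = 15860)
(-236949 - 365087)/(-360116 + O) = (-236949 - 365087)/(-360116 + 15860) = -602036/(-344256) = -602036*(-1/344256) = 150509/86064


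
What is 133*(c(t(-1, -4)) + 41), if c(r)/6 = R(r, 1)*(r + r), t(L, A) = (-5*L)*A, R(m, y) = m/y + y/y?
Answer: 611933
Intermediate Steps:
R(m, y) = 1 + m/y (R(m, y) = m/y + 1 = 1 + m/y)
t(L, A) = -5*A*L
c(r) = 12*r*(1 + r) (c(r) = 6*(((r + 1)/1)*(r + r)) = 6*((1*(1 + r))*(2*r)) = 6*((1 + r)*(2*r)) = 6*(2*r*(1 + r)) = 12*r*(1 + r))
133*(c(t(-1, -4)) + 41) = 133*(12*(-5*(-4)*(-1))*(1 - 5*(-4)*(-1)) + 41) = 133*(12*(-20)*(1 - 20) + 41) = 133*(12*(-20)*(-19) + 41) = 133*(4560 + 41) = 133*4601 = 611933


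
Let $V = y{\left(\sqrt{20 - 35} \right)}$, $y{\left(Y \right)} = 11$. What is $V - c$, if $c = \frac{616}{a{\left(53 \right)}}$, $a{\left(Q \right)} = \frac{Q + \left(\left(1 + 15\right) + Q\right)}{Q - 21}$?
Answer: $- \frac{9185}{61} \approx -150.57$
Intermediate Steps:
$a{\left(Q \right)} = \frac{16 + 2 Q}{-21 + Q}$ ($a{\left(Q \right)} = \frac{Q + \left(16 + Q\right)}{-21 + Q} = \frac{16 + 2 Q}{-21 + Q}$)
$c = \frac{9856}{61}$ ($c = \frac{616}{2 \frac{1}{-21 + 53} \left(8 + 53\right)} = \frac{616}{2 \cdot \frac{1}{32} \cdot 61} = \frac{616}{\frac{61}{16}} = 616 \cdot \frac{16}{61} = \frac{9856}{61} \approx 161.57$)
$V = 11$
$V - c = 11 - \frac{9856}{61} = - \frac{9185}{61}$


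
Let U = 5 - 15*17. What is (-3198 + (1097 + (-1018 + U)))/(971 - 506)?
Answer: -1123/155 ≈ -7.2452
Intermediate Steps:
U = -250 (U = 5 - 255 = -250)
(-3198 + (1097 + (-1018 + U)))/(971 - 506) = (-3198 + (1097 + (-1018 - 250)))/(971 - 506) = (-3198 + (1097 - 1268))/465 = (-3198 - 171)*(1/465) = -3369*1/465 = -1123/155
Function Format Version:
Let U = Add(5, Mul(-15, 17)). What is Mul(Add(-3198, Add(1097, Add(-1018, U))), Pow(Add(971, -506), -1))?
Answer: Rational(-1123, 155) ≈ -7.2452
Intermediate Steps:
U = -250 (U = Add(5, -255) = -250)
Mul(Add(-3198, Add(1097, Add(-1018, U))), Pow(Add(971, -506), -1)) = Mul(Add(-3198, Add(1097, Add(-1018, -250))), Pow(Add(971, -506), -1)) = Mul(Add(-3198, Add(1097, -1268)), Pow(465, -1)) = Mul(Add(-3198, -171), Rational(1, 465)) = Mul(-3369, Rational(1, 465)) = Rational(-1123, 155)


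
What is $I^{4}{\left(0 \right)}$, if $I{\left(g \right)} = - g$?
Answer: $0$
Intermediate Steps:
$I^{4}{\left(0 \right)} = \left(\left(-1\right) 0\right)^{4} = 0^{4} = 0$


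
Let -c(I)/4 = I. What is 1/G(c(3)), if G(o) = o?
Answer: -1/12 ≈ -0.083333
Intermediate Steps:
c(I) = -4*I
1/G(c(3)) = 1/(-4*3) = 1/(-12) = -1/12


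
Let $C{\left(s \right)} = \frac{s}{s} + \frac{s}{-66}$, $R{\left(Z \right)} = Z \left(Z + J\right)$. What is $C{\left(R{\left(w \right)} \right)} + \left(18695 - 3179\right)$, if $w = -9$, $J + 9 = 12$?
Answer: $\frac{170678}{11} \approx 15516.0$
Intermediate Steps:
$J = 3$ ($J = -9 + 12 = 3$)
$R{\left(Z \right)} = Z \left(3 + Z\right)$ ($R{\left(Z \right)} = Z \left(Z + 3\right) = Z \left(3 + Z\right)$)
$C{\left(s \right)} = 1 - \frac{s}{66}$ ($C{\left(s \right)} = 1 + s \left(- \frac{1}{66}\right) = 1 - \frac{s}{66}$)
$C{\left(R{\left(w \right)} \right)} + \left(18695 - 3179\right) = \left(1 - \frac{\left(-9\right) \left(3 - 9\right)}{66}\right) + \left(18695 - 3179\right) = \left(1 - \frac{\left(-9\right) \left(-6\right)}{66}\right) + 15516 = \left(1 - \frac{9}{11}\right) + 15516 = \frac{2}{11} + 15516 = \frac{170678}{11}$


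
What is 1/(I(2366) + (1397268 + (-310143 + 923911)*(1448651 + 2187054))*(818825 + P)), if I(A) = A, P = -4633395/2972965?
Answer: 594593/1086433655254986666399606 ≈ 5.4729e-19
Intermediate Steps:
P = -926679/594593 (P = -4633395*1/2972965 = -926679/594593 ≈ -1.5585)
1/(I(2366) + (1397268 + (-310143 + 923911)*(1448651 + 2187054))*(818825 + P)) = 1/(2366 + (1397268 + (-310143 + 923911)*(1448651 + 2187054))*(818825 - 926679/594593)) = 1/(2366 + (1397268 + 613768*3635705)*(486866686546/594593)) = 1/(2366 + (1397268 + 2231479386440)*(486866686546/594593)) = 1/(2366 + 2231480783708*(486866686546/594593)) = 1/(2366 + 1086433655254985259592568/594593) = 1/(1086433655254986666399606/594593) = 594593/1086433655254986666399606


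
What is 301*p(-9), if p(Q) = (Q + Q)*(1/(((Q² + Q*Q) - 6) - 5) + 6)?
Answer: -4914126/151 ≈ -32544.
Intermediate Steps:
p(Q) = 2*Q*(6 + 1/(-11 + 2*Q²)) (p(Q) = (2*Q)*(1/(((Q² + Q²) - 6) - 5) + 6) = (2*Q)*(1/((2*Q² - 6) - 5) + 6) = (2*Q)*(1/((-6 + 2*Q²) - 5) + 6) = (2*Q)*(1/(-11 + 2*Q²) + 6) = (2*Q)*(6 + 1/(-11 + 2*Q²)) = 2*Q*(6 + 1/(-11 + 2*Q²)))
301*p(-9) = 301*((-130*(-9) + 24*(-9)³)/(-11 + 2*(-9)²)) = 301*((1170 + 24*(-729))/(-11 + 2*81)) = 301*((1170 - 17496)/(-11 + 162)) = 301*(-16326/151) = -4914126/151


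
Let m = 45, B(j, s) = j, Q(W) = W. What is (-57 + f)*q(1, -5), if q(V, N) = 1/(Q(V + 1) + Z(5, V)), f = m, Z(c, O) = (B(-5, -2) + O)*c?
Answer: 2/3 ≈ 0.66667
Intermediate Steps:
Z(c, O) = c*(-5 + O) (Z(c, O) = (-5 + O)*c = c*(-5 + O))
f = 45
q(V, N) = 1/(-24 + 6*V) (q(V, N) = 1/((V + 1) + 5*(-5 + V)) = 1/((1 + V) + (-25 + 5*V)) = 1/(-24 + 6*V))
(-57 + f)*q(1, -5) = (-57 + 45)*(1/(6*(-4 + 1))) = -2/(-3) = -2*(-1)/3 = -12*(-1/18) = 2/3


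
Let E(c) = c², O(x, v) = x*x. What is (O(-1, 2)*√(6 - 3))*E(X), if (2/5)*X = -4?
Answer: 100*√3 ≈ 173.21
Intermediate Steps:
X = -10 (X = (5/2)*(-4) = -10)
O(x, v) = x²
(O(-1, 2)*√(6 - 3))*E(X) = ((-1)²*√(6 - 3))*(-10)² = (1*√3)*100 = √3*100 = 100*√3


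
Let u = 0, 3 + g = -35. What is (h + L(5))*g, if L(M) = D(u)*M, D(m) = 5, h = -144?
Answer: 4522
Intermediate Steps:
g = -38 (g = -3 - 35 = -38)
L(M) = 5*M
(h + L(5))*g = (-144 + 5*5)*(-38) = (-144 + 25)*(-38) = -119*(-38) = 4522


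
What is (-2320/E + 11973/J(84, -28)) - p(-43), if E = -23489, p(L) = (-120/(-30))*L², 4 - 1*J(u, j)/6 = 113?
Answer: -37965211231/5120602 ≈ -7414.2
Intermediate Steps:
J(u, j) = -654 (J(u, j) = 24 - 6*113 = 24 - 678 = -654)
p(L) = 4*L² (p(L) = (-120*(-1/30))*L² = 4*L²)
(-2320/E + 11973/J(84, -28)) - p(-43) = (-2320/(-23489) + 11973/(-654)) - 4*(-43)² = (-2320*(-1/23489) + 11973*(-1/654)) - 4*1849 = (2320/23489 - 3991/218) - 1*7396 = -93238839/5120602 - 7396 = -37965211231/5120602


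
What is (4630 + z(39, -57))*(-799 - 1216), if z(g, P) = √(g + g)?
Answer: -9329450 - 2015*√78 ≈ -9.3472e+6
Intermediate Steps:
z(g, P) = √2*√g (z(g, P) = √(2*g) = √2*√g)
(4630 + z(39, -57))*(-799 - 1216) = (4630 + √2*√39)*(-799 - 1216) = (4630 + √78)*(-2015) = -9329450 - 2015*√78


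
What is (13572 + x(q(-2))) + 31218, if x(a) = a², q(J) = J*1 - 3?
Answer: 44815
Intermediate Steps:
q(J) = -3 + J (q(J) = J - 3 = -3 + J)
(13572 + x(q(-2))) + 31218 = (13572 + (-3 - 2)²) + 31218 = (13572 + (-5)²) + 31218 = (13572 + 25) + 31218 = 13597 + 31218 = 44815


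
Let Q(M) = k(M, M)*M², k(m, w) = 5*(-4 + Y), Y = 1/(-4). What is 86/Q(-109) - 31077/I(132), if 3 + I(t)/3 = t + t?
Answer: -1162387611/29286665 ≈ -39.690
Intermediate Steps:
Y = -¼ ≈ -0.25000
I(t) = -9 + 6*t (I(t) = -9 + 3*(t + t) = -9 + 3*(2*t) = -9 + 6*t)
k(m, w) = -85/4 (k(m, w) = 5*(-4 - ¼) = 5*(-17/4) = -85/4)
Q(M) = -85*M²/4
86/Q(-109) - 31077/I(132) = 86/((-85/4*(-109)²)) - 31077/(-9 + 6*132) = 86/((-85/4*11881)) - 31077/(-9 + 792) = 86/(-1009885/4) - 31077/783 = 86*(-4/1009885) - 31077*1/783 = -344/1009885 - 1151/29 = -1162387611/29286665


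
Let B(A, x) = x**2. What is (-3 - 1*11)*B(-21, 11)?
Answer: -1694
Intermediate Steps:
(-3 - 1*11)*B(-21, 11) = (-3 - 1*11)*11**2 = (-3 - 11)*121 = -14*121 = -1694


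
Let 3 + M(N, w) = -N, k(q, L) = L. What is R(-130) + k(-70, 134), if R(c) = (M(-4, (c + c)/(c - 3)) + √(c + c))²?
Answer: -125 + 4*I*√65 ≈ -125.0 + 32.249*I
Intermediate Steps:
M(N, w) = -3 - N
R(c) = (1 + √2*√c)² (R(c) = ((-3 - 1*(-4)) + √(c + c))² = ((-3 + 4) + √(2*c))² = (1 + √2*√c)²)
R(-130) + k(-70, 134) = (1 + √2*√(-130))² + 134 = (1 + √2*(I*√130))² + 134 = (1 + 2*I*√65)² + 134 = 134 + (1 + 2*I*√65)²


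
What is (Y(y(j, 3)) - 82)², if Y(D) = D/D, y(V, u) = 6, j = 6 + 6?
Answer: 6561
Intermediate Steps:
j = 12
Y(D) = 1
(Y(y(j, 3)) - 82)² = (1 - 82)² = (-81)² = 6561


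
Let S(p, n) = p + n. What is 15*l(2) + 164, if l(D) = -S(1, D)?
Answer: 119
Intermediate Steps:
S(p, n) = n + p
l(D) = -1 - D (l(D) = -(D + 1) = -(1 + D) = -1 - D)
15*l(2) + 164 = 15*(-1 - 1*2) + 164 = 15*(-1 - 2) + 164 = 15*(-3) + 164 = -45 + 164 = 119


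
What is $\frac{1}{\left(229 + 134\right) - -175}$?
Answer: $\frac{1}{538} \approx 0.0018587$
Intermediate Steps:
$\frac{1}{\left(229 + 134\right) - -175} = \frac{1}{363 + 175} = \frac{1}{538}$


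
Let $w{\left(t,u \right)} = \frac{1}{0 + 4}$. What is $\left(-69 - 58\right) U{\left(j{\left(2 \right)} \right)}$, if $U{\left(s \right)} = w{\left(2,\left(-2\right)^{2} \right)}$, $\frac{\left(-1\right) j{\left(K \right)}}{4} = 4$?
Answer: $- \frac{127}{4} \approx -31.75$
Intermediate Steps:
$j{\left(K \right)} = -16$ ($j{\left(K \right)} = \left(-4\right) 4 = -16$)
$w{\left(t,u \right)} = \frac{1}{4}$
$U{\left(s \right)} = \frac{1}{4}$
$\left(-69 - 58\right) U{\left(j{\left(2 \right)} \right)} = \left(-69 - 58\right) \frac{1}{4} = \left(-127\right) \frac{1}{4} = - \frac{127}{4}$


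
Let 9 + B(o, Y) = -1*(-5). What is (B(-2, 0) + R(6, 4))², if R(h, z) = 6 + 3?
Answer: 25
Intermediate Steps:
R(h, z) = 9
B(o, Y) = -4 (B(o, Y) = -9 - 1*(-5) = -9 + 5 = -4)
(B(-2, 0) + R(6, 4))² = (-4 + 9)² = 5² = 25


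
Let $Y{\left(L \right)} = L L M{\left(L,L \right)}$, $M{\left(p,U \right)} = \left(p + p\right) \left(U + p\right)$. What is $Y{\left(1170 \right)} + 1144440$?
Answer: $7495549984440$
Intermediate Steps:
$M{\left(p,U \right)} = 2 p \left(U + p\right)$
$Y{\left(L \right)} = 4 L^{4}$ ($Y{\left(L \right)} = L L 2 L \left(L + L\right) = L^{2} \cdot 2 L 2 L = L^{2} \cdot 4 L^{2} = 4 L^{4}$)
$Y{\left(1170 \right)} + 1144440 = 4 \cdot 1170^{4} + 1144440 = 4 \cdot 1873887210000 + 1144440 = 7495548840000 + 1144440 = 7495549984440$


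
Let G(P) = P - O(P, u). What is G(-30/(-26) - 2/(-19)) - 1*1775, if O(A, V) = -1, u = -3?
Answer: -437867/247 ≈ -1772.7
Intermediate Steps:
G(P) = 1 + P (G(P) = P - 1*(-1) = P + 1 = 1 + P)
G(-30/(-26) - 2/(-19)) - 1*1775 = (1 + (-30/(-26) - 2/(-19))) - 1*1775 = (1 + (-30*(-1/26) - 2*(-1/19))) - 1775 = (1 + (15/13 + 2/19)) - 1775 = (1 + 311/247) - 1775 = 558/247 - 1775 = -437867/247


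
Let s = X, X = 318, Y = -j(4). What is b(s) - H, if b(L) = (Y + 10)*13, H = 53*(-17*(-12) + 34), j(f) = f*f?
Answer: -12692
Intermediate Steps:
j(f) = f²
Y = -16 (Y = -1*4² = -1*16 = -16)
s = 318
H = 12614 (H = 53*(204 + 34) = 53*238 = 12614)
b(L) = -78 (b(L) = (-16 + 10)*13 = -6*13 = -78)
b(s) - H = -78 - 1*12614 = -78 - 12614 = -12692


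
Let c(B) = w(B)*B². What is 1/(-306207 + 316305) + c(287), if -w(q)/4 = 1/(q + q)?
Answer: -5796251/10098 ≈ -574.00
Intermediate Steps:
w(q) = -2/q (w(q) = -4/(q + q) = -4*1/(2*q) = -2/q)
c(B) = -2*B (c(B) = (-2/B)*B² = -2*B)
1/(-306207 + 316305) + c(287) = 1/(-306207 + 316305) - 2*287 = 1/10098 - 574 = -5796251/10098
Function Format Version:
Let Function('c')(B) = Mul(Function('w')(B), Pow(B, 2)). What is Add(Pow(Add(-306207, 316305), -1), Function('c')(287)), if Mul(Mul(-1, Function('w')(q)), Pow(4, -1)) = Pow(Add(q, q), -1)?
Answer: Rational(-5796251, 10098) ≈ -574.00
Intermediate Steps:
Function('w')(q) = Mul(-2, Pow(q, -1)) (Function('w')(q) = Mul(-4, Pow(Add(q, q), -1)) = Mul(-4, Pow(Mul(2, q), -1)) = Mul(-4, Mul(Rational(1, 2), Pow(q, -1))) = Mul(-2, Pow(q, -1)))
Function('c')(B) = Mul(-2, B) (Function('c')(B) = Mul(Mul(-2, Pow(B, -1)), Pow(B, 2)) = Mul(-2, B))
Add(Pow(Add(-306207, 316305), -1), Function('c')(287)) = Add(Pow(Add(-306207, 316305), -1), Mul(-2, 287)) = Add(Pow(10098, -1), -574) = Add(Rational(1, 10098), -574) = Rational(-5796251, 10098)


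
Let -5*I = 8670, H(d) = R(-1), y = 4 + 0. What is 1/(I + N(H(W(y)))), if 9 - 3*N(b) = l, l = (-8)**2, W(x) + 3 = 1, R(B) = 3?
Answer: -3/5257 ≈ -0.00057067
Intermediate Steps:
y = 4
W(x) = -2 (W(x) = -3 + 1 = -2)
H(d) = 3
l = 64
N(b) = -55/3 (N(b) = 3 - 1/3*64 = 3 - 64/3 = -55/3)
I = -1734 (I = -1/5*8670 = -1734)
1/(I + N(H(W(y)))) = 1/(-1734 - 55/3) = 1/(-5257/3) = -3/5257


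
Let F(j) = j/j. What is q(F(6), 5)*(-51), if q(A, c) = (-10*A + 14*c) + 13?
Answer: -3723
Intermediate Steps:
F(j) = 1
q(A, c) = 13 - 10*A + 14*c
q(F(6), 5)*(-51) = (13 - 10*1 + 14*5)*(-51) = (13 - 10 + 70)*(-51) = 73*(-51) = -3723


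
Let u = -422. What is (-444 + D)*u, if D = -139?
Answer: 246026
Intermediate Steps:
(-444 + D)*u = (-444 - 139)*(-422) = -583*(-422) = 246026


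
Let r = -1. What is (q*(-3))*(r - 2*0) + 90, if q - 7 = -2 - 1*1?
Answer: 102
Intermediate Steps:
q = 4 (q = 7 + (-2 - 1*1) = 7 + (-2 - 1) = 7 - 3 = 4)
(q*(-3))*(r - 2*0) + 90 = (4*(-3))*(-1 - 2*0) + 90 = -12*(-1 + 0) + 90 = -12*(-1) + 90 = 12 + 90 = 102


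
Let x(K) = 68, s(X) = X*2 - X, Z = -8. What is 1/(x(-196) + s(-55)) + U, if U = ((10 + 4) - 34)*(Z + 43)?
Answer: -9099/13 ≈ -699.92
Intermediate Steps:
s(X) = X (s(X) = 2*X - X = X)
U = -700 (U = ((10 + 4) - 34)*(-8 + 43) = (14 - 34)*35 = -20*35 = -700)
1/(x(-196) + s(-55)) + U = 1/(68 - 55) - 700 = 1/13 - 700 = -9099/13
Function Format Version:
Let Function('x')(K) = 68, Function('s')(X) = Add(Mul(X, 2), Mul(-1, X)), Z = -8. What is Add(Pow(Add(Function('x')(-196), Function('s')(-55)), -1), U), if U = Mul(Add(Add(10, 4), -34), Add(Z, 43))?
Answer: Rational(-9099, 13) ≈ -699.92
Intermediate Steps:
Function('s')(X) = X (Function('s')(X) = Add(Mul(2, X), Mul(-1, X)) = X)
U = -700 (U = Mul(Add(Add(10, 4), -34), Add(-8, 43)) = Mul(Add(14, -34), 35) = Mul(-20, 35) = -700)
Add(Pow(Add(Function('x')(-196), Function('s')(-55)), -1), U) = Add(Pow(Add(68, -55), -1), -700) = Add(Pow(13, -1), -700) = Add(Rational(1, 13), -700) = Rational(-9099, 13)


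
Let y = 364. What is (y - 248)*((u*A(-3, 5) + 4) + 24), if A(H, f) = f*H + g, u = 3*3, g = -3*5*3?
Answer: -59392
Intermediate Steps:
g = -45 (g = -15*3 = -45)
u = 9
A(H, f) = -45 + H*f (A(H, f) = f*H - 45 = H*f - 45 = -45 + H*f)
(y - 248)*((u*A(-3, 5) + 4) + 24) = (364 - 248)*((9*(-45 - 3*5) + 4) + 24) = 116*((9*(-45 - 15) + 4) + 24) = 116*((9*(-60) + 4) + 24) = 116*((-540 + 4) + 24) = 116*(-536 + 24) = 116*(-512) = -59392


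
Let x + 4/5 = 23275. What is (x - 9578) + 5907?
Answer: 98016/5 ≈ 19603.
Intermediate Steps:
x = 116371/5 (x = -⅘ + 23275 = 116371/5 ≈ 23274.)
(x - 9578) + 5907 = (116371/5 - 9578) + 5907 = 68481/5 + 5907 = 98016/5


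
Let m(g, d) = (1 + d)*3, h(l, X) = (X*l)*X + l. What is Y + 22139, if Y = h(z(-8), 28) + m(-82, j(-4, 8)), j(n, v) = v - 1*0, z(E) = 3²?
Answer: 29231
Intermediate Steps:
z(E) = 9
h(l, X) = l + l*X² (h(l, X) = l*X² + l = l + l*X²)
j(n, v) = v (j(n, v) = v + 0 = v)
m(g, d) = 3 + 3*d
Y = 7092 (Y = 9*(1 + 28²) + (3 + 3*8) = 9*(1 + 784) + (3 + 24) = 9*785 + 27 = 7065 + 27 = 7092)
Y + 22139 = 7092 + 22139 = 29231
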